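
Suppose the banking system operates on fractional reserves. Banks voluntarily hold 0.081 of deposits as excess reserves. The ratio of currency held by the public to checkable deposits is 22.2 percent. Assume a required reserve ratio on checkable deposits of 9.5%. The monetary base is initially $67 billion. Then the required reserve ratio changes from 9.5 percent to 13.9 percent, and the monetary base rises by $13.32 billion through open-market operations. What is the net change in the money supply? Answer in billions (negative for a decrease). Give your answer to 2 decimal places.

$16.35 billion

Before: m₁ = (1 + 0.222) / (0.095 + 0.081 + 0.222) ≈ 3.07035, MB₁ = 67, so M₁ = 3.07035 × 67 ≈ 205.7134 billion.
After: m₂ = (1 + 0.222) / (0.139 + 0.081 + 0.222) ≈ 2.76471, MB₂ = 67 + 13.32 = 80.32, so M₂ = 2.76471 × 80.32 ≈ 222.0615 billion.
ΔM = M₂ − M₁ = 222.0615 − 205.7134 = 16.3481 billion.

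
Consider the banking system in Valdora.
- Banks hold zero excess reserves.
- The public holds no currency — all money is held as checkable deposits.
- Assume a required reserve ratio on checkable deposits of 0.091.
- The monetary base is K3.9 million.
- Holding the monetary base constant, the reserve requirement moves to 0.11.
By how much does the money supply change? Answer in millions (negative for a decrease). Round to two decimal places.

-7.40 million

Initially m₁ = 1 / (0.091) ≈ 10.9890, so M₁ = 10.9890 × 3.9 = 42.8571 million.
After the change m₂ = 1 / (0.11) ≈ 9.0909, so M₂ = 9.0909 × 3.9 ≈ 35.4545 million.
ΔM = M₂ − M₁ = 35.4545 − 42.8571 = -7.4026 million.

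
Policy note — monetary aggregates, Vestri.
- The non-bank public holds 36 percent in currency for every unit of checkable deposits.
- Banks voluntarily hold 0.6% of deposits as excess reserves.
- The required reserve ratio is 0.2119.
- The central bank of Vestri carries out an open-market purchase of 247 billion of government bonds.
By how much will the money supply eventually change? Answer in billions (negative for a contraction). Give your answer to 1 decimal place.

581.3 billion

The money multiplier is m = (1 + c) / (rr + e + c) = (1 + 0.36) / (0.2119 + 0.006 + 0.36) ≈ 2.35335.
The purchase adds 247 billion of base, so ΔM = m × ΔMB = 2.35335 × (+247) ≈ 581.2774 billion.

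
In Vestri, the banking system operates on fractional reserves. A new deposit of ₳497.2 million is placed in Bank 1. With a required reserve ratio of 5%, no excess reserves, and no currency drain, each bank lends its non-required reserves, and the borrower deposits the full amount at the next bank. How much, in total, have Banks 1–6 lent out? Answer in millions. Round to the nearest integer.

₳2503 million

Bank i lends (1 − rr)^i of the original deposit: Bank 1 lends 497.2·0.9500 = 472.3400, Bank 2 lends 497.2·0.9500² = 448.7230, and so on.
Summing a geometric series: total = 497.2·[0.9500·(1 − 0.9500^6) / (1 − 0.9500)] ≈ 2502.5339 million.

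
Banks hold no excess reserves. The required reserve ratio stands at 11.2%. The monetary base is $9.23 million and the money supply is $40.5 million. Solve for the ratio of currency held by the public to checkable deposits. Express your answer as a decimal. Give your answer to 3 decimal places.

0.150

Using m = M/MB = 40.5/9.23 ≈ 4.387866. From m = (1 + c)/(c + rr + e), rearranging gives 1 + c = m·(c + rr + e), so c·(1 − m) = m·(rr + e) − 1.
Hence c = [m·(rr + e) − 1]/(1 − m) = [4.387866 × (0.112 + 0) − 1] / (1 − 4.387866) ≈ 0.150112.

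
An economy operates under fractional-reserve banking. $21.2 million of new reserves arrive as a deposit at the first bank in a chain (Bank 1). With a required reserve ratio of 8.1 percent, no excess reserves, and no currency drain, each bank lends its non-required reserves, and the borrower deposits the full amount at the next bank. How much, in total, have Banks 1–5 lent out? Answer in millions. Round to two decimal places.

$82.86 million

Bank i lends (1 − rr)^i of the original deposit: Bank 1 lends 21.2·0.9190 = 19.4828, Bank 2 lends 21.2·0.9190² ≈ 17.9047, and so on.
Summing a geometric series: total = 21.2·[0.9190·(1 − 0.9190^5) / (1 − 0.9190)] ≈ 82.8603 million.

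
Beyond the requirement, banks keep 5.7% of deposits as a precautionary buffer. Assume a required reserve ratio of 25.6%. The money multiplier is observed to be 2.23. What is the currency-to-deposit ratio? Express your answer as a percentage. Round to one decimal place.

Using m = 2.23. From m = (1 + c)/(c + rr + e), rearranging gives 1 + c = m·(c + rr + e), so c·(1 − m) = m·(rr + e) − 1.
Hence c = [m·(rr + e) − 1]/(1 − m) = [2.23 × (0.256 + 0.057) − 1] / (1 − 2.23) ≈ 0.245537.

24.6%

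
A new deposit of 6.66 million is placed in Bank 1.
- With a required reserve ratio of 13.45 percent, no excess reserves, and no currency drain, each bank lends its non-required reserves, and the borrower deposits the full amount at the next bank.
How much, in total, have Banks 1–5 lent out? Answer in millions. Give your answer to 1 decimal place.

Bank i lends (1 − rr)^i of the original deposit: Bank 1 lends 6.66·0.8655 ≈ 5.7642, Bank 2 lends 6.66·0.8655² ≈ 4.9889, and so on.
Summing a geometric series: total = 6.66·[0.8655·(1 − 0.8655^5) / (1 − 0.8655)] ≈ 22.0428 million.

22.0 million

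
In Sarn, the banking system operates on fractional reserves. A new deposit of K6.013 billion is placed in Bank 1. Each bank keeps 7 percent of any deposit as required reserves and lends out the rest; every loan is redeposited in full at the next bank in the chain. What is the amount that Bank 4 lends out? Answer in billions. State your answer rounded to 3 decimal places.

K4.498 billion

Each bank lends a fraction (1 − rr) = 0.9300 of the deposit it receives, so Bank 4 receives 6.013·0.9300^3 and lends 6.013·0.9300^4 ≈ 4.4980 billion.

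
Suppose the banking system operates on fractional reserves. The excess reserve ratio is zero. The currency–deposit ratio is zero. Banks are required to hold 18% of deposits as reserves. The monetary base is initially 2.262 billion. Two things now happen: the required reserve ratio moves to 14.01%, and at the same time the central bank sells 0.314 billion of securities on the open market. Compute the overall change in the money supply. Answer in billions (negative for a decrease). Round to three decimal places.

Before: m₁ = 1 / (0.18) ≈ 5.55556, MB₁ = 2.262, so M₁ = 5.55556 × 2.262 ≈ 12.5667 billion.
After: m₂ = 1 / (0.1401) ≈ 7.13776, MB₂ = 2.262 − 0.314 = 1.948, so M₂ = 7.13776 × 1.948 ≈ 13.9044 billion.
ΔM = M₂ − M₁ = 13.9044 − 12.5667 = 1.3377 billion.

1.338 billion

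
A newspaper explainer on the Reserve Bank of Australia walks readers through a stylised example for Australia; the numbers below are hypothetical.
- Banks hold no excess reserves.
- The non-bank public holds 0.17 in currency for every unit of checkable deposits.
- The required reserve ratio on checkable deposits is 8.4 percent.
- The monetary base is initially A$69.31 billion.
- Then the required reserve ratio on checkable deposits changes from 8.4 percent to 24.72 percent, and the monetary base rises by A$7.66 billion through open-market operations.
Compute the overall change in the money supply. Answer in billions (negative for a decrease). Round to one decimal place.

Before: m₁ = (1 + 0.17) / (0.084 + 0.17) ≈ 4.6063, MB₁ = 69.31, so M₁ = 4.6063 × 69.31 ≈ 319.2627 billion.
After: m₂ = (1 + 0.17) / (0.2472 + 0.17) ≈ 2.8044, MB₂ = 69.31 + 7.66 = 76.97, so M₂ = 2.8044 × 76.97 ≈ 215.8547 billion.
ΔM = M₂ − M₁ = 215.8547 − 319.2627 = -103.408 billion.

-103.4 billion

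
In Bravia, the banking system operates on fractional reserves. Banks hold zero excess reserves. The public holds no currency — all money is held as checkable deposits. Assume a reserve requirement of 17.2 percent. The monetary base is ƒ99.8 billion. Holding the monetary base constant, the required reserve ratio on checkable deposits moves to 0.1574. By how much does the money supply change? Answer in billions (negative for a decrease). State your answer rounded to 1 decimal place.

ƒ53.8 billion

Initially m₁ = 1 / (0.172) ≈ 5.8140, so M₁ = 5.8140 × 99.8 = 580.2372 billion.
After the change m₂ = 1 / (0.1574) ≈ 6.3532, so M₂ = 6.3532 × 99.8 ≈ 634.0494 billion.
ΔM = M₂ − M₁ = 634.0494 − 580.2372 = 53.8122 billion.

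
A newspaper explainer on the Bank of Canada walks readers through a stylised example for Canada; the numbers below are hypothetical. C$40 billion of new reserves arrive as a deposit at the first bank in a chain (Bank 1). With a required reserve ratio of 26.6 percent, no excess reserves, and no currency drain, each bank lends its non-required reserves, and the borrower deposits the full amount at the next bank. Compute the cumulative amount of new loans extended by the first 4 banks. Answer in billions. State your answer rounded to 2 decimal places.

Bank i lends (1 − rr)^i of the original deposit: Bank 1 lends 40·0.7340 = 29.3600, Bank 2 lends 40·0.7340² ≈ 21.5502, and so on.
Summing a geometric series: total = 40·[0.7340·(1 − 0.7340^4) / (1 − 0.7340)] ≈ 78.3384 billion.

C$78.34 billion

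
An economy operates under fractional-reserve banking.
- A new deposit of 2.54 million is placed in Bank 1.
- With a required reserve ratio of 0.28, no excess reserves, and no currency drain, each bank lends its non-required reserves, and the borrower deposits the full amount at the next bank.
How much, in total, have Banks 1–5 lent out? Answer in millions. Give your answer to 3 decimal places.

Bank i lends (1 − rr)^i of the original deposit: Bank 1 lends 2.54·0.7200 = 1.8288, Bank 2 lends 2.54·0.7200² ≈ 1.3167, and so on.
Summing a geometric series: total = 2.54·[0.7200·(1 − 0.7200^5) / (1 − 0.7200)] ≈ 5.2677 million.

5.268 million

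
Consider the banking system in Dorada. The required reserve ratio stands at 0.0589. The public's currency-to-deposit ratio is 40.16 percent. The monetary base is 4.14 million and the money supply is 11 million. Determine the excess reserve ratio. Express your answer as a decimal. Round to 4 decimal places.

0.0670

Using m = M/MB = 11/4.14 ≈ 2.657005. Since m = (1 + c)/(c + rr + e), the denominator satisfies c + rr + e = (1 + c)/m = (1 + 0.4016) / 2.657005 ≈ 0.527511.
With c = 0.4016 and rr = 0.0589, the excess reserve ratio is 0.527511 − 0.4016 − 0.0589 = 0.067011.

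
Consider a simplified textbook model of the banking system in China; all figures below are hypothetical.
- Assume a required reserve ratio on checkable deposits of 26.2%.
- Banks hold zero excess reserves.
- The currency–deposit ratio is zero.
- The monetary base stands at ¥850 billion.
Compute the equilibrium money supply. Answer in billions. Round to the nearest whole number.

With no currency drain or excess reserves, the money multiplier is m = 1/rr = 1/0.262 ≈ 3.8168.
Money supply M = m × MB = 3.8168 × 850 = 3244.28 billion.

¥3244 billion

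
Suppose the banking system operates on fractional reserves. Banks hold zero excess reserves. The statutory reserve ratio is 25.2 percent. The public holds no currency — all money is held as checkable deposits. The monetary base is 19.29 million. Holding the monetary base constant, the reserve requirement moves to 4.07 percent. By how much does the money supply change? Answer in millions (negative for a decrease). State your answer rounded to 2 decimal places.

397.41 million

Initially m₁ = 1 / (0.252) ≈ 3.96825, so M₁ = 3.96825 × 19.29 ≈ 76.5475 million.
After the change m₂ = 1 / (0.0407) ≈ 24.57002, so M₂ = 24.57002 × 19.29 ≈ 473.9557 million.
ΔM = M₂ − M₁ = 473.9557 − 76.5475 = 397.4082 million.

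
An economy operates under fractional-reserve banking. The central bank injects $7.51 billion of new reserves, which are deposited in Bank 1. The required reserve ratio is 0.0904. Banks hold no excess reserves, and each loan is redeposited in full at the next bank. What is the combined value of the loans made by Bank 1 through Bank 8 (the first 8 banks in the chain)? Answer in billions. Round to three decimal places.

Bank i lends (1 − rr)^i of the original deposit: Bank 1 lends 7.51·0.9096 ≈ 6.8311, Bank 2 lends 7.51·0.9096² ≈ 6.2136, and so on.
Summing a geometric series: total = 7.51·[0.9096·(1 − 0.9096^8) / (1 − 0.9096)] ≈ 40.1553 billion.

$40.155 billion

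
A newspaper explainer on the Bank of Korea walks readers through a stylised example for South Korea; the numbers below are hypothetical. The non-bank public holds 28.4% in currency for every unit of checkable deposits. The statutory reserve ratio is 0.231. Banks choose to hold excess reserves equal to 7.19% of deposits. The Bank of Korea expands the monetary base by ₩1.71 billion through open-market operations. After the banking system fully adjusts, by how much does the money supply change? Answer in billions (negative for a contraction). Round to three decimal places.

The money multiplier is m = (1 + c) / (rr + e + c) = (1 + 0.284) / (0.231 + 0.0719 + 0.284) ≈ 2.18777.
The purchase adds 1.71 billion of base, so ΔM = m × ΔMB = 2.18777 × (+1.71) ≈ 3.7411 billion.

₩3.741 billion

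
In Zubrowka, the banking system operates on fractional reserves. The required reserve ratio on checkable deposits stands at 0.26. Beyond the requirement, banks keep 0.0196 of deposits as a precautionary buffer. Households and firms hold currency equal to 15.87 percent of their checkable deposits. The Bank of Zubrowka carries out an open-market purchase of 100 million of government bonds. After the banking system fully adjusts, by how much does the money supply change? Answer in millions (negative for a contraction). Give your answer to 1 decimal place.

264.4 million

The money multiplier is m = (1 + c) / (rr + e + c) = (1 + 0.1587) / (0.26 + 0.0196 + 0.1587) ≈ 2.6436.
The purchase adds 100 million of base, so ΔM = m × ΔMB = 2.6436 × (+100) = 264.36 million.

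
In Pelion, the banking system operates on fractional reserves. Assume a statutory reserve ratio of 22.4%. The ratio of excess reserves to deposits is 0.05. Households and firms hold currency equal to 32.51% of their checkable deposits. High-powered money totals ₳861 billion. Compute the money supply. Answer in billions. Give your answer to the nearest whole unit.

The money multiplier is m = (1 + c) / (rr + e + c) = (1 + 0.3251) / (0.224 + 0.05 + 0.3251) ≈ 2.2118.
So M = m × MB = 2.2118 × 861 = 1904.3598 billion.

₳1904 billion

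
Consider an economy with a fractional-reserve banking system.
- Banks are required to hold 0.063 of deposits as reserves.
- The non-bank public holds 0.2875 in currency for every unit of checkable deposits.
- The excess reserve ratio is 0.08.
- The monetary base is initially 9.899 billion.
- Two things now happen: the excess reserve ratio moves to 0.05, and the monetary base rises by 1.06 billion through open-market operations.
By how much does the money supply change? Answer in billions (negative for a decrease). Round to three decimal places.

Before: m₁ = (1 + 0.2875) / (0.063 + 0.08 + 0.2875) ≈ 2.990708, MB₁ = 9.899, so M₁ = 2.990708 × 9.899 ≈ 29.605 billion.
After: m₂ = (1 + 0.2875) / (0.063 + 0.05 + 0.2875) ≈ 3.214732, MB₂ = 9.899 + 1.06 = 10.959, so M₂ = 3.214732 × 10.959 ≈ 35.2302 billion.
ΔM = M₂ − M₁ = 35.2302 − 29.605 = 5.6252 billion.

5.625 billion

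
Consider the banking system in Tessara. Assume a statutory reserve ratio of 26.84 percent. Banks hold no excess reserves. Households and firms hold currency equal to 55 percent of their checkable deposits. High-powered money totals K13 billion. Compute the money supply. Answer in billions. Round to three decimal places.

K24.621 billion

The money multiplier is m = (1 + c) / (rr + c) = (1 + 0.55) / (0.2684 + 0.55) ≈ 1.893939.
So M = m × MB = 1.893939 × 13 ≈ 24.6212 billion.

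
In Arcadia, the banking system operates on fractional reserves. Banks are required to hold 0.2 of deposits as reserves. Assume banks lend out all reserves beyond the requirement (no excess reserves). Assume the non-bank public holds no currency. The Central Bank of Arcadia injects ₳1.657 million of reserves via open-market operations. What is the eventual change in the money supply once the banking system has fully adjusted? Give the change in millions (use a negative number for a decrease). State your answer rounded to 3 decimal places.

The simple money multiplier is m = 1/rr = 1/0.2 = 5.
An open-market purchase increases the monetary base by 1.657 million, so ΔM = m × ΔMB = 5 × 1.657 = 8.285 million.

₳8.285 million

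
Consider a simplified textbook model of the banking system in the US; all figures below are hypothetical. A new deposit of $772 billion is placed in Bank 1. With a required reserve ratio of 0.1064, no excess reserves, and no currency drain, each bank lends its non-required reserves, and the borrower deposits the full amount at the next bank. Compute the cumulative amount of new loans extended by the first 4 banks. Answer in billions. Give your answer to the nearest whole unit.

$2349 billion

Bank i lends (1 − rr)^i of the original deposit: Bank 1 lends 772·0.8936 = 689.8592, Bank 2 lends 772·0.8936² ≈ 616.4582, and so on.
Summing a geometric series: total = 772·[0.8936·(1 − 0.8936^4) / (1 − 0.8936)] ≈ 2349.4392 billion.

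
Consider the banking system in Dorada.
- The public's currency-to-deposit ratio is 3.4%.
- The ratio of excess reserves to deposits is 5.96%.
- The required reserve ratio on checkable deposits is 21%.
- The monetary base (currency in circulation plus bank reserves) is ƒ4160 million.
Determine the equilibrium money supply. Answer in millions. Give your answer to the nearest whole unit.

ƒ14168 million

The money multiplier is m = (1 + c) / (rr + e + c) = (1 + 0.034) / (0.21 + 0.0596 + 0.034) ≈ 3.40580.
So M = m × MB = 3.40580 × 4160 = 14168.128 million.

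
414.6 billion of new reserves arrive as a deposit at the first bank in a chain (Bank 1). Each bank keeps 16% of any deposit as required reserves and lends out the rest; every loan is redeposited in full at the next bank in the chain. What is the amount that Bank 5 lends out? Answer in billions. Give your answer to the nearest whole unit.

Each bank lends a fraction (1 − rr) = 0.8400 of the deposit it receives, so Bank 5 receives 414.6·0.8400^4 and lends 414.6·0.8400^5 ≈ 173.3907 billion.

173 billion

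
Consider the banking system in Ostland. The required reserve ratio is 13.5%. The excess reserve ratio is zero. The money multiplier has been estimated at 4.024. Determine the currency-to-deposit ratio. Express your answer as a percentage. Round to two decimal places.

15.10%

Using m = 4.024. From m = (1 + c)/(c + rr + e), rearranging gives 1 + c = m·(c + rr + e), so c·(1 − m) = m·(rr + e) − 1.
Hence c = [m·(rr + e) − 1]/(1 − m) = [4.024 × (0.135 + 0) − 1] / (1 − 4.024) ≈ 0.151045.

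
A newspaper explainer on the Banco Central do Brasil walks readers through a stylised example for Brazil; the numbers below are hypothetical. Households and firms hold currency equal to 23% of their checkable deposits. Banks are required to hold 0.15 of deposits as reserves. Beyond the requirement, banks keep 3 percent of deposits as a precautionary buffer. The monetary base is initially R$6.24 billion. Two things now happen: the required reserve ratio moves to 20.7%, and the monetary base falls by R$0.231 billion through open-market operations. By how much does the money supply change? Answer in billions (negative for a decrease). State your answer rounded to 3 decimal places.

Before: m₁ = (1 + 0.23) / (0.15 + 0.03 + 0.23) = 3, MB₁ = 6.24, so M₁ = 3 × 6.24 = 18.72 billion.
After: m₂ = (1 + 0.23) / (0.207 + 0.03 + 0.23) ≈ 2.63383, MB₂ = 6.24 − 0.231 = 6.009, so M₂ = 2.63383 × 6.009 ≈ 15.8267 billion.
ΔM = M₂ − M₁ = 15.8267 − 18.72 = -2.8933 billion.

-2.893 billion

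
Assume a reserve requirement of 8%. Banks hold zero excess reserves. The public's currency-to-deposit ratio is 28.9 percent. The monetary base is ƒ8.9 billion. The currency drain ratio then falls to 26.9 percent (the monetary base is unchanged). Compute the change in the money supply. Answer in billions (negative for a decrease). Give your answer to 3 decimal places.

Initially m₁ = (1 + 0.289) / (0.08 + 0.289) ≈ 3.49322, so M₁ = 3.49322 × 8.9 ≈ 31.0897 billion.
After the change m₂ = (1 + 0.269) / (0.08 + 0.269) ≈ 3.63610, so M₂ = 3.63610 × 8.9 ≈ 32.3613 billion.
ΔM = M₂ − M₁ = 32.3613 − 31.0897 = 1.2716 billion.

ƒ1.272 billion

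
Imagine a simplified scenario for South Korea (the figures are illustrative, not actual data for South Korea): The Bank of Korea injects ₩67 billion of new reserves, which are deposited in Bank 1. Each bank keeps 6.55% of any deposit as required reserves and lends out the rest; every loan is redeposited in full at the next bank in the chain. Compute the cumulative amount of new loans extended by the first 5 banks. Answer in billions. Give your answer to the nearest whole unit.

Bank i lends (1 − rr)^i of the original deposit: Bank 1 lends 67·0.9345 = 62.6115, Bank 2 lends 67·0.9345² ≈ 58.5104, and so on.
Summing a geometric series: total = 67·[0.9345·(1 − 0.9345^5) / (1 − 0.9345)] ≈ 274.6463 billion.

₩275 billion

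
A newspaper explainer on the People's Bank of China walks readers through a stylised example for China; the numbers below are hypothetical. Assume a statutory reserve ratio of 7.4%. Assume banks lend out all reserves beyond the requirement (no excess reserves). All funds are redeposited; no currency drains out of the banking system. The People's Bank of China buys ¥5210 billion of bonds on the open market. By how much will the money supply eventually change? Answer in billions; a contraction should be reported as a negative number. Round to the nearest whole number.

¥70405 billion

The simple money multiplier is m = 1/rr = 1/0.074 ≈ 13.51351.
An open-market purchase increases the monetary base by 5210 billion, so ΔM = m × ΔMB = 13.51351 × 5210 = 70405.3871 billion.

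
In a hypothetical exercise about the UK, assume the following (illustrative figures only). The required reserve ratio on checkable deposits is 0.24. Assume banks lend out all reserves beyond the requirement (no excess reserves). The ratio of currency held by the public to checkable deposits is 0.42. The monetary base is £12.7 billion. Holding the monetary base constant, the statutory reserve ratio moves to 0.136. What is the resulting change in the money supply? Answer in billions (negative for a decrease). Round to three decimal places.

Initially m₁ = (1 + 0.42) / (0.24 + 0.42) ≈ 2.151515, so M₁ = 2.151515 × 12.7 ≈ 27.3242 billion.
After the change m₂ = (1 + 0.42) / (0.136 + 0.42) ≈ 2.553957, so M₂ = 2.553957 × 12.7 ≈ 32.4353 billion.
ΔM = M₂ − M₁ = 32.4353 − 27.3242 = 5.1111 billion.

£5.111 billion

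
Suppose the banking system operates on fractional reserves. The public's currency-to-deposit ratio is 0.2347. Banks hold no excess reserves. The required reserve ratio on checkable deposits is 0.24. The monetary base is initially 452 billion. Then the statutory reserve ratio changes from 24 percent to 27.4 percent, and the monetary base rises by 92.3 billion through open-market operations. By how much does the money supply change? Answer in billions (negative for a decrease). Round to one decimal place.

145.5 billion

Before: m₁ = (1 + 0.2347) / (0.24 + 0.2347) ≈ 2.60101, MB₁ = 452, so M₁ = 2.60101 × 452 ≈ 1175.6565 billion.
After: m₂ = (1 + 0.2347) / (0.274 + 0.2347) ≈ 2.42717, MB₂ = 452 + 92.3 = 544.3, so M₂ = 2.42717 × 544.3 ≈ 1321.1086 billion.
ΔM = M₂ − M₁ = 1321.1086 − 1175.6565 = 145.4521 billion.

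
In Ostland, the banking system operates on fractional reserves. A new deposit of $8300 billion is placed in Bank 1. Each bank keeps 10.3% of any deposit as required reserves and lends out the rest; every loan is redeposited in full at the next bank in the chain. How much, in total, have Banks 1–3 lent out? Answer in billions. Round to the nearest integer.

Bank i lends (1 − rr)^i of the original deposit: Bank 1 lends 8300·0.8970 = 7445.1000, Bank 2 lends 8300·0.8970² = 6678.2547, and so on.
Summing a geometric series: total = 8300·[0.8970·(1 − 0.8970^3) / (1 − 0.8970)] ≈ 20113.7492 billion.

$20114 billion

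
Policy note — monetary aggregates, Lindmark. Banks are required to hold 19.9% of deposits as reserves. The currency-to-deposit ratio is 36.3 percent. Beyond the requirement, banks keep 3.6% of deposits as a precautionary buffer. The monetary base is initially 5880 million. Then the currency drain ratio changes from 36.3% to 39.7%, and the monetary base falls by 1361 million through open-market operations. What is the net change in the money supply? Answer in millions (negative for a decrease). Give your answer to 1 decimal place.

Before: m₁ = (1 + 0.363) / (0.199 + 0.036 + 0.363) ≈ 2.279264, MB₁ = 5880, so M₁ = 2.279264 × 5880 ≈ 13402.0723 million.
After: m₂ = (1 + 0.397) / (0.199 + 0.036 + 0.397) ≈ 2.210443, MB₂ = 5880 − 1361 = 4519, so M₂ = 2.210443 × 4519 ≈ 9988.9919 million.
ΔM = M₂ − M₁ = 9988.9919 − 13402.0723 = -3413.0804 million.

-3413.1 million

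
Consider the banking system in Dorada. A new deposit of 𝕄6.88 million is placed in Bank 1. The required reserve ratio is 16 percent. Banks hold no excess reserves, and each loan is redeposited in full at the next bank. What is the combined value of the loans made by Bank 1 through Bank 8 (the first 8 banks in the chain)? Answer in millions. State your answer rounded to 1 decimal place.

𝕄27.2 million

Bank i lends (1 − rr)^i of the original deposit: Bank 1 lends 6.88·0.8400 = 5.7792, Bank 2 lends 6.88·0.8400² ≈ 4.8545, and so on.
Summing a geometric series: total = 6.88·[0.8400·(1 − 0.8400^8) / (1 − 0.8400)] ≈ 27.1667 million.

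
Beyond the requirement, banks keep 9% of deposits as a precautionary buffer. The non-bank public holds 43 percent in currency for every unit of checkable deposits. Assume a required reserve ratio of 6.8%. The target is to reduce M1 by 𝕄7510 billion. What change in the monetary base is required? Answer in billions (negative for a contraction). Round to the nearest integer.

-3088 billion

The money multiplier is m = (1 + c) / (rr + e + c) = (1 + 0.43) / (0.068 + 0.09 + 0.43) ≈ 2.43197.
ΔMB = ΔM / m = (−7510) / 2.43197 ≈ -3088.0315 billion.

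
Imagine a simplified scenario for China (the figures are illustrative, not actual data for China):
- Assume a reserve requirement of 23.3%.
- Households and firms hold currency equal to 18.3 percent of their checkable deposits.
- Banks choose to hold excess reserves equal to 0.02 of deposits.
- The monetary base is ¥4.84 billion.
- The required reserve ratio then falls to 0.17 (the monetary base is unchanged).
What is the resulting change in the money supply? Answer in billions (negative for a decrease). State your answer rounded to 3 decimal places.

¥2.218 billion

Initially m₁ = (1 + 0.183) / (0.233 + 0.02 + 0.183) ≈ 2.71330, so M₁ = 2.71330 × 4.84 ≈ 13.1324 billion.
After the change m₂ = (1 + 0.183) / (0.17 + 0.02 + 0.183) ≈ 3.17158, so M₂ = 3.17158 × 4.84 ≈ 15.3504 billion.
ΔM = M₂ − M₁ = 15.3504 − 13.1324 = 2.218 billion.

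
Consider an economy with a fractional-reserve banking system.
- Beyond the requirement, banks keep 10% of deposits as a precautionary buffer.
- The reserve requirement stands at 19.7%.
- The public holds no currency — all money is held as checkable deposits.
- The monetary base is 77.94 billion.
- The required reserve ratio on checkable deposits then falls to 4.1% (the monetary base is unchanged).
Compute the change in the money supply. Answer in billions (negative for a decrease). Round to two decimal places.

Initially m₁ = 1 / (0.197 + 0.1) ≈ 3.36700, so M₁ = 3.36700 × 77.94 ≈ 262.424 billion.
After the change m₂ = 1 / (0.041 + 0.1) ≈ 7.09220, so M₂ = 7.09220 × 77.94 ≈ 552.7661 billion.
ΔM = M₂ − M₁ = 552.7661 − 262.424 = 290.3421 billion.

290.34 billion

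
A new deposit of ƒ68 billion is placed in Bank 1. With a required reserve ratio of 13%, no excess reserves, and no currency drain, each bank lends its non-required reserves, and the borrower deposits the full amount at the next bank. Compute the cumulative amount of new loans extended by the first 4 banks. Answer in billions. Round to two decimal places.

ƒ194.36 billion

Bank i lends (1 − rr)^i of the original deposit: Bank 1 lends 68·0.8700 = 59.1600, Bank 2 lends 68·0.8700² = 51.4692, and so on.
Summing a geometric series: total = 68·[0.8700·(1 − 0.8700^4) / (1 − 0.8700)] ≈ 194.3644 billion.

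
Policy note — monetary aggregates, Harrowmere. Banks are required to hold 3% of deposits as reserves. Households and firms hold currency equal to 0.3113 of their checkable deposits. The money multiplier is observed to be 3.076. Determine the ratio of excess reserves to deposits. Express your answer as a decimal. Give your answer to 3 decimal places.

0.085

Using m = 3.076. Since m = (1 + c)/(c + rr + e), the denominator satisfies c + rr + e = (1 + c)/m = (1 + 0.3113) / 3.076 ≈ 0.426300.
With c = 0.3113 and rr = 0.03, the ratio of excess reserves to deposits is 0.426300 − 0.3113 − 0.03 = 0.085.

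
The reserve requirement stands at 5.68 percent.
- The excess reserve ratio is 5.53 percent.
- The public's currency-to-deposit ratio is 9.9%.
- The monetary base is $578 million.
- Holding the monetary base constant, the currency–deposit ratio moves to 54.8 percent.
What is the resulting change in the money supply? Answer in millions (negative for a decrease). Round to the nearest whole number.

Initially m₁ = (1 + 0.099) / (0.0568 + 0.0553 + 0.099) ≈ 5.2061, so M₁ = 5.2061 × 578 = 3009.1258 million.
After the change m₂ = (1 + 0.548) / (0.0568 + 0.0553 + 0.548) ≈ 2.3451, so M₂ = 2.3451 × 578 = 1355.4678 million.
ΔM = M₂ − M₁ = 1355.4678 − 3009.1258 = -1653.658 million.

-1654 million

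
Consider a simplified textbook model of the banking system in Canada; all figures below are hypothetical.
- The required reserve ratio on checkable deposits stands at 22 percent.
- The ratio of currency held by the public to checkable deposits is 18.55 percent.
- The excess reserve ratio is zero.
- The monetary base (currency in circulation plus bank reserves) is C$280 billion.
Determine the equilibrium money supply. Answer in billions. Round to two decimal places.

The money multiplier is m = (1 + c) / (rr + c) = (1 + 0.1855) / (0.22 + 0.1855) ≈ 2.923551.
So M = m × MB = 2.923551 × 280 ≈ 818.5943 billion.

C$818.59 billion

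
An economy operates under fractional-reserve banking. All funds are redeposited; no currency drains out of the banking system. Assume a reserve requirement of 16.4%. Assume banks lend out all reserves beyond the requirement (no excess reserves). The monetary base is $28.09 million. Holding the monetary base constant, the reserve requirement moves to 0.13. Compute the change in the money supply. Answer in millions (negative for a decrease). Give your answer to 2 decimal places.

$44.80 million

Initially m₁ = 1 / (0.164) ≈ 6.09756, so M₁ = 6.09756 × 28.09 ≈ 171.2805 million.
After the change m₂ = 1 / (0.13) ≈ 7.69231, so M₂ = 7.69231 × 28.09 ≈ 216.077 million.
ΔM = M₂ − M₁ = 216.077 − 171.2805 = 44.7965 million.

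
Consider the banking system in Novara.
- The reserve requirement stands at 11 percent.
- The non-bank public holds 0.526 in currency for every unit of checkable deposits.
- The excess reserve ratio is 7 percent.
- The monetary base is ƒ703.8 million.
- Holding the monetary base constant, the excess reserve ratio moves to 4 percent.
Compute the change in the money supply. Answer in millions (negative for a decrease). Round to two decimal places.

ƒ67.51 million

Initially m₁ = (1 + 0.526) / (0.11 + 0.07 + 0.526) ≈ 2.161473, so M₁ = 2.161473 × 703.8 ≈ 1521.2447 million.
After the change m₂ = (1 + 0.526) / (0.11 + 0.04 + 0.526) ≈ 2.257396, so M₂ = 2.257396 × 703.8 ≈ 1588.7553 million.
ΔM = M₂ − M₁ = 1588.7553 − 1521.2447 = 67.5106 million.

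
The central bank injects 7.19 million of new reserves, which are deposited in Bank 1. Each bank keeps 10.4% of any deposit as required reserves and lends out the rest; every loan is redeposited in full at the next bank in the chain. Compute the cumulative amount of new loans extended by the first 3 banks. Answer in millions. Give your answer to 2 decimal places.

Bank i lends (1 − rr)^i of the original deposit: Bank 1 lends 7.19·0.8960 ≈ 6.4422, Bank 2 lends 7.19·0.8960² ≈ 5.7722, and so on.
Summing a geometric series: total = 7.19·[0.8960·(1 − 0.8960^3) / (1 − 0.8960)] ≈ 17.3864 million.

17.39 million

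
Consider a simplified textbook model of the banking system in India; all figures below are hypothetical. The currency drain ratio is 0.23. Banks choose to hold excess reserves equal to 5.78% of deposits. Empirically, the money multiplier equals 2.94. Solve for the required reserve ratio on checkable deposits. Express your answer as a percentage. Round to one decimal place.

Using m = 2.94. Since m = (1 + c)/(c + rr + e), the denominator satisfies c + rr + e = (1 + c)/m = (1 + 0.23) / 2.94 ≈ 0.418367.
With c = 0.23 and e = 0.0578, the required reserve ratio on checkable deposits is 0.418367 − 0.23 − 0.0578 = 0.130567.

13.1%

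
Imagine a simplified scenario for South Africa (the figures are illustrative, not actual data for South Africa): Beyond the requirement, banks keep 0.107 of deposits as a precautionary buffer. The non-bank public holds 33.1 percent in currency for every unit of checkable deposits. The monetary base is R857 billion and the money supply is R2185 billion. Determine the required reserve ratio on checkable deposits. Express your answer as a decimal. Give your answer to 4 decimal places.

Using m = M/MB = 2185/857 ≈ 2.549592. Since m = (1 + c)/(c + rr + e), the denominator satisfies c + rr + e = (1 + c)/m = (1 + 0.331) / 2.549592 ≈ 0.522044.
With c = 0.331 and e = 0.107, the required reserve ratio on checkable deposits is 0.522044 − 0.331 − 0.107 = 0.084044.

0.0840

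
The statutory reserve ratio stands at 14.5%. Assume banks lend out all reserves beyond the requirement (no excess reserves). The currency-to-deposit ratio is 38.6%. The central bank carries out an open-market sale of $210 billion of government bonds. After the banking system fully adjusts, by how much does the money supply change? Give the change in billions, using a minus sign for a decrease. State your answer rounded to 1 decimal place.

-548.1 billion

The money multiplier is m = (1 + c) / (rr + c) = (1 + 0.386) / (0.145 + 0.386) ≈ 2.61017.
The sale removes 210 billion of base, so ΔM = m × ΔMB = 2.61017 × (−210) = -548.1357 billion.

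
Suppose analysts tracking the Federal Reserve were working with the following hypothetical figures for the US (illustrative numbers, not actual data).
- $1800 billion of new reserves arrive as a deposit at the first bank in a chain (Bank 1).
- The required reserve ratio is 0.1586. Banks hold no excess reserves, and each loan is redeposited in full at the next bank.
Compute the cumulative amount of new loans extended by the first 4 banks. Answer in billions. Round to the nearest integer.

$4763 billion

Bank i lends (1 − rr)^i of the original deposit: Bank 1 lends 1800·0.8414 = 1514.5200, Bank 2 lends 1800·0.8414² ≈ 1274.3171, and so on.
Summing a geometric series: total = 1800·[0.8414·(1 − 0.8414^4) / (1 − 0.8414)] ≈ 4763.2054 billion.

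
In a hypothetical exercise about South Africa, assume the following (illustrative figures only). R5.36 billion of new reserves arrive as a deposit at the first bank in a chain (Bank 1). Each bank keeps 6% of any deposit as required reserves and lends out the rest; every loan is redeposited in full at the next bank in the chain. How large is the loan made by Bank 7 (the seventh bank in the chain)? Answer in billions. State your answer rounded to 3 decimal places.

R3.476 billion

Each bank lends a fraction (1 − rr) = 0.9400 of the deposit it receives, so Bank 7 receives 5.36·0.9400^6 and lends 5.36·0.9400^7 ≈ 3.4758 billion.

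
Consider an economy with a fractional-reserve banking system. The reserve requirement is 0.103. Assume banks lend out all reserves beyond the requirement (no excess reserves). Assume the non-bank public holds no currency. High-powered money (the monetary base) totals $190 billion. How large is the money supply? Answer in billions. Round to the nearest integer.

With no currency drain or excess reserves, the money multiplier is m = 1/rr = 1/0.103 ≈ 9.7087.
Money supply M = m × MB = 9.7087 × 190 = 1844.653 billion.

$1845 billion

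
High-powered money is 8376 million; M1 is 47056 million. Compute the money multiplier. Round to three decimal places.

5.618

The money multiplier is m = M / MB = 47056 / 8376 ≈ 5.61796.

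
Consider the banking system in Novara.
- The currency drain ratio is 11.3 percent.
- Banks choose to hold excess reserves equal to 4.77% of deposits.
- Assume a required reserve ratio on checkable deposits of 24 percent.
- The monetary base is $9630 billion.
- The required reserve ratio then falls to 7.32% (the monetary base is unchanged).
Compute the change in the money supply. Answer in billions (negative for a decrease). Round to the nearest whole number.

$19075 billion

Initially m₁ = (1 + 0.113) / (0.24 + 0.0477 + 0.113) ≈ 2.77764, so M₁ = 2.77764 × 9630 = 26748.6732 billion.
After the change m₂ = (1 + 0.113) / (0.0732 + 0.0477 + 0.113) ≈ 4.75844, so M₂ = 4.75844 × 9630 = 45823.7772 billion.
ΔM = M₂ − M₁ = 45823.7772 − 26748.6732 = 19075.104 billion.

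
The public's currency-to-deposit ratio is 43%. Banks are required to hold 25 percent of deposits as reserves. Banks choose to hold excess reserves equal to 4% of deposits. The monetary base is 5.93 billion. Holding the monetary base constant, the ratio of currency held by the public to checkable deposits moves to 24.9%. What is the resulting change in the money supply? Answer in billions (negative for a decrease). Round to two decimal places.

Initially m₁ = (1 + 0.43) / (0.25 + 0.04 + 0.43) ≈ 1.9861, so M₁ = 1.9861 × 5.93 ≈ 11.7776 billion.
After the change m₂ = (1 + 0.249) / (0.25 + 0.04 + 0.249) ≈ 2.3173, so M₂ = 2.3173 × 5.93 ≈ 13.7416 billion.
ΔM = M₂ − M₁ = 13.7416 − 11.7776 = 1.964 billion.

1.96 billion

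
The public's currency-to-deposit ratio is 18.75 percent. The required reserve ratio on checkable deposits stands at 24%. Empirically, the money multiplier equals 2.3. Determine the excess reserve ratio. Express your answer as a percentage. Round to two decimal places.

Using m = 2.3. Since m = (1 + c)/(c + rr + e), the denominator satisfies c + rr + e = (1 + c)/m = (1 + 0.1875) / 2.3 ≈ 0.516304.
With c = 0.1875 and rr = 0.24, the excess reserve ratio is 0.516304 − 0.1875 − 0.24 = 0.088804.

8.88%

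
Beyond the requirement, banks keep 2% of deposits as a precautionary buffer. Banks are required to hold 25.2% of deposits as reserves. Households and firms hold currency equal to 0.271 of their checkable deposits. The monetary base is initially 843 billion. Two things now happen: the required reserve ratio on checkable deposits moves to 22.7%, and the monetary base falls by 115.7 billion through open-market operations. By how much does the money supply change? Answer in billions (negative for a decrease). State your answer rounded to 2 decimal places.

Before: m₁ = (1 + 0.271) / (0.252 + 0.02 + 0.271) ≈ 2.340700, MB₁ = 843, so M₁ = 2.340700 × 843 = 1973.2101 billion.
After: m₂ = (1 + 0.271) / (0.227 + 0.02 + 0.271) ≈ 2.453668, MB₂ = 843 − 115.7 = 727.3, so M₂ = 2.453668 × 727.3 ≈ 1784.5527 billion.
ΔM = M₂ − M₁ = 1784.5527 − 1973.2101 = -188.6574 billion.

-188.66 billion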